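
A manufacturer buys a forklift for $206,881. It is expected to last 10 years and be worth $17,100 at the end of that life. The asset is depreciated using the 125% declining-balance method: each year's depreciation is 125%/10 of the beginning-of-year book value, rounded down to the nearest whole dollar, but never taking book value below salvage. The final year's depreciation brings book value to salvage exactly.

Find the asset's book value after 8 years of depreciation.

Depreciable base = $206,881 − $17,100 = $189,781.
Year 1: ⌊$206,881 × 125%/10⌋ = $25,860. Book value $181,021.
Year 2: ⌊$181,021 × 125%/10⌋ = $22,627. Book value $158,394.
Year 3: ⌊$158,394 × 125%/10⌋ = $19,799. Book value $138,595.
Year 4: ⌊$138,595 × 125%/10⌋ = $17,324. Book value $121,271.
Year 5: ⌊$121,271 × 125%/10⌋ = $15,158. Book value $106,113.
Year 6: ⌊$106,113 × 125%/10⌋ = $13,264. Book value $92,849.
Year 7: ⌊$92,849 × 125%/10⌋ = $11,606. Book value $81,243.
Year 8: ⌊$81,243 × 125%/10⌋ = $10,155. Book value $71,088.

$71,088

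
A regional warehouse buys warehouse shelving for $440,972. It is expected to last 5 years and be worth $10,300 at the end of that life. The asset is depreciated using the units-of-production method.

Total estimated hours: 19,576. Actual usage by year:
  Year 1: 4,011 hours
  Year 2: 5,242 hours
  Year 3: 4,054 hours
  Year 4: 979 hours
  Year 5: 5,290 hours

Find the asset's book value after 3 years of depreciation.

Depreciable base = $440,972 − $10,300 = $430,672.
Rate = $430,672 / 19,576 hours = $22 per hour.
Year 1: 4,011 × $22 = $88,242. Book value $352,730.
Year 2: 5,242 × $22 = $115,324. Book value $237,406.
Year 3: 4,054 × $22 = $89,188. Book value $148,218.

$148,218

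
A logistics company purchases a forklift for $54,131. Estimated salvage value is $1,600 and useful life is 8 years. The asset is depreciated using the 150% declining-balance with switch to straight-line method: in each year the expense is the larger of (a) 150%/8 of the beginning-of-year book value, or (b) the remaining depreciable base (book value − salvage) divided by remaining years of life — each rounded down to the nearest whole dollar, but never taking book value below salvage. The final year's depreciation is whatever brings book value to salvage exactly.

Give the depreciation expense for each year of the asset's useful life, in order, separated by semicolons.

Depreciable base = $54,131 − $1,600 = $52,531.
Year 1: DB = ⌊$54,131 × 150%/8⌋ = $10,149; SL = ⌊$52,531/8⌋ = $6,566 → take DB $10,149. Book value $43,982.
Year 2: DB = ⌊$43,982 × 150%/8⌋ = $8,246; SL = ⌊$42,382/7⌋ = $6,054 → take DB $8,246. Book value $35,736.
Year 3: DB = ⌊$35,736 × 150%/8⌋ = $6,700; SL = ⌊$34,136/6⌋ = $5,689 → take DB $6,700. Book value $29,036.
Year 4: DB = ⌊$29,036 × 150%/8⌋ = $5,444; SL = ⌊$27,436/5⌋ = $5,487 → take SL $5,487. Book value $23,549.
Year 5: DB = ⌊$23,549 × 150%/8⌋ = $4,415; SL = ⌊$21,949/4⌋ = $5,487 → take SL $5,487. Book value $18,062.
Year 6: DB = ⌊$18,062 × 150%/8⌋ = $3,386; SL = ⌊$16,462/3⌋ = $5,487 → take SL $5,487. Book value $12,575.
Year 7: DB = ⌊$12,575 × 150%/8⌋ = $2,357; SL = ⌊$10,975/2⌋ = $5,487 → take SL $5,487. Book value $7,088.
Year 8 (final): $7,088 − $1,600 = $5,488. Book value $1,600.

$10,149; $8,246; $6,700; $5,487; $5,487; $5,487; $5,487; $5,488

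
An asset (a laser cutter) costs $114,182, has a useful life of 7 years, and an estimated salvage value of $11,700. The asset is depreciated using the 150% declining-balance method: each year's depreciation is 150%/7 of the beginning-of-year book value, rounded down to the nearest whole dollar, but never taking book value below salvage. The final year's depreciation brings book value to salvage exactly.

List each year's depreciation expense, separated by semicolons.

Depreciable base = $114,182 − $11,700 = $102,482.
Year 1: ⌊$114,182 × 150%/7⌋ = $24,467. Book value $89,715.
Year 2: ⌊$89,715 × 150%/7⌋ = $19,224. Book value $70,491.
Year 3: ⌊$70,491 × 150%/7⌋ = $15,105. Book value $55,386.
Year 4: ⌊$55,386 × 150%/7⌋ = $11,868. Book value $43,518.
Year 5: ⌊$43,518 × 150%/7⌋ = $9,325. Book value $34,193.
Year 6: ⌊$34,193 × 150%/7⌋ = $7,327. Book value $26,866.
Year 7 (final): $26,866 − $11,700 = $15,166. Book value $11,700.

$24,467; $19,224; $15,105; $11,868; $9,325; $7,327; $15,166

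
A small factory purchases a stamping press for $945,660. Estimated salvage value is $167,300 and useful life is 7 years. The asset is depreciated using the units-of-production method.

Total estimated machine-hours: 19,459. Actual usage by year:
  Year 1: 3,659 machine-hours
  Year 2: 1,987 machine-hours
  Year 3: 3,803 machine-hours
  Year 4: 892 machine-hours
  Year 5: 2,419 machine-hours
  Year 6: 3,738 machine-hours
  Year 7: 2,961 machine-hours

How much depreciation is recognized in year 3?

Depreciable base = $945,660 − $167,300 = $778,360.
Rate = $778,360 / 19,459 machine-hours = $40 per machine-hour.
Year 1: 3,659 × $40 = $146,360. Book value $799,300.
Year 2: 1,987 × $40 = $79,480. Book value $719,820.
Year 3: 3,803 × $40 = $152,120. Book value $567,700.

$152,120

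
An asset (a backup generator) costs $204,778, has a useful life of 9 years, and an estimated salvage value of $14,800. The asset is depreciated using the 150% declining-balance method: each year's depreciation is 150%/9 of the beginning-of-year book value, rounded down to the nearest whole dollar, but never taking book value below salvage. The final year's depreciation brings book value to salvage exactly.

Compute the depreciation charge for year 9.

$32,826

Depreciable base = $204,778 − $14,800 = $189,978.
Year 1: ⌊$204,778 × 150%/9⌋ = $34,129. Book value $170,649.
Year 2: ⌊$170,649 × 150%/9⌋ = $28,441. Book value $142,208.
Year 3: ⌊$142,208 × 150%/9⌋ = $23,701. Book value $118,507.
Year 4: ⌊$118,507 × 150%/9⌋ = $19,751. Book value $98,756.
Year 5: ⌊$98,756 × 150%/9⌋ = $16,459. Book value $82,297.
Year 6: ⌊$82,297 × 150%/9⌋ = $13,716. Book value $68,581.
Year 7: ⌊$68,581 × 150%/9⌋ = $11,430. Book value $57,151.
Year 8: ⌊$57,151 × 150%/9⌋ = $9,525. Book value $47,626.
Year 9 (final): $47,626 − $14,800 = $32,826. Book value $14,800.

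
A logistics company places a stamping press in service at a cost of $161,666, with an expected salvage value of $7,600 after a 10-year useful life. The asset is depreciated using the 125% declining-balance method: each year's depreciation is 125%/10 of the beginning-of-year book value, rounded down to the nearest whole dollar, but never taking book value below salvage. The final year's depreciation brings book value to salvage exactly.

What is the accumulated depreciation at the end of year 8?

$106,114

Depreciable base = $161,666 − $7,600 = $154,066.
Year 1: ⌊$161,666 × 125%/10⌋ = $20,208. Book value $141,458.
Year 2: ⌊$141,458 × 125%/10⌋ = $17,682. Book value $123,776.
Year 3: ⌊$123,776 × 125%/10⌋ = $15,472. Book value $108,304.
Year 4: ⌊$108,304 × 125%/10⌋ = $13,538. Book value $94,766.
Year 5: ⌊$94,766 × 125%/10⌋ = $11,845. Book value $82,921.
Year 6: ⌊$82,921 × 125%/10⌋ = $10,365. Book value $72,556.
Year 7: ⌊$72,556 × 125%/10⌋ = $9,069. Book value $63,487.
Year 8: ⌊$63,487 × 125%/10⌋ = $7,935. Book value $55,552.
Accumulated through year 8 = $161,666 − $55,552 = $106,114.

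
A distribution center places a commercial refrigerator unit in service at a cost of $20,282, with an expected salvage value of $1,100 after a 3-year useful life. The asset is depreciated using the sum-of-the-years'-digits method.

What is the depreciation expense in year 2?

$6,394

Depreciable base = $20,282 − $1,100 = $19,182.
Sum of the years' digits = 3+2+1 = 6.
Year 1: $19,182 × 3/6 = $9,591. Book value $10,691.
Year 2: $19,182 × 2/6 = $6,394. Book value $4,297.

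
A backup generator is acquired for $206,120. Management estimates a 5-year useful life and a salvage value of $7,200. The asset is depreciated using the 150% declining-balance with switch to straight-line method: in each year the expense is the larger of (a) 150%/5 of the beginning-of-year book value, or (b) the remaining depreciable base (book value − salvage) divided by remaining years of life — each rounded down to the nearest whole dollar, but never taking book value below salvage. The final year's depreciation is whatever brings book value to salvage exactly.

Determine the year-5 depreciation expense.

Depreciable base = $206,120 − $7,200 = $198,920.
Year 1: DB = ⌊$206,120 × 150%/5⌋ = $61,836; SL = ⌊$198,920/5⌋ = $39,784 → take DB $61,836. Book value $144,284.
Year 2: DB = ⌊$144,284 × 150%/5⌋ = $43,285; SL = ⌊$137,084/4⌋ = $34,271 → take DB $43,285. Book value $100,999.
Year 3: DB = ⌊$100,999 × 150%/5⌋ = $30,299; SL = ⌊$93,799/3⌋ = $31,266 → take SL $31,266. Book value $69,733.
Year 4: DB = ⌊$69,733 × 150%/5⌋ = $20,919; SL = ⌊$62,533/2⌋ = $31,266 → take SL $31,266. Book value $38,467.
Year 5 (final): $38,467 − $7,200 = $31,267. Book value $7,200.

$31,267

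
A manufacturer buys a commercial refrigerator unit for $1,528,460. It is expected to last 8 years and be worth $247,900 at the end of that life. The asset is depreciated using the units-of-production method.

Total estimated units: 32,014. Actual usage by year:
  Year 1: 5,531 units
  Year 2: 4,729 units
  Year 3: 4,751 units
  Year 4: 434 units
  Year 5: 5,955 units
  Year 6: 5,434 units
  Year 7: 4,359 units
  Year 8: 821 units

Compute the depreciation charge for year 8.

$32,840

Depreciable base = $1,528,460 − $247,900 = $1,280,560.
Rate = $1,280,560 / 32,014 units = $40 per unit.
Year 1: 5,531 × $40 = $221,240. Book value $1,307,220.
Year 2: 4,729 × $40 = $189,160. Book value $1,118,060.
Year 3: 4,751 × $40 = $190,040. Book value $928,020.
Year 4: 434 × $40 = $17,360. Book value $910,660.
Year 5: 5,955 × $40 = $238,200. Book value $672,460.
Year 6: 5,434 × $40 = $217,360. Book value $455,100.
Year 7: 4,359 × $40 = $174,360. Book value $280,740.
Year 8: 821 × $40 = $32,840. Book value $247,900.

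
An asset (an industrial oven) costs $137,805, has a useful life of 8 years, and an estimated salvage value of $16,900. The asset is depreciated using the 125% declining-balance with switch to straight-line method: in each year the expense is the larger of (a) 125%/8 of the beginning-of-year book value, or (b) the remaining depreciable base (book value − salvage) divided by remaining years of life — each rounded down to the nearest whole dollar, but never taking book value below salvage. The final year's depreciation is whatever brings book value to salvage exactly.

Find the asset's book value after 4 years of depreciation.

Depreciable base = $137,805 − $16,900 = $120,905.
Year 1: DB = ⌊$137,805 × 125%/8⌋ = $21,532; SL = ⌊$120,905/8⌋ = $15,113 → take DB $21,532. Book value $116,273.
Year 2: DB = ⌊$116,273 × 125%/8⌋ = $18,167; SL = ⌊$99,373/7⌋ = $14,196 → take DB $18,167. Book value $98,106.
Year 3: DB = ⌊$98,106 × 125%/8⌋ = $15,329; SL = ⌊$81,206/6⌋ = $13,534 → take DB $15,329. Book value $82,777.
Year 4: DB = ⌊$82,777 × 125%/8⌋ = $12,933; SL = ⌊$65,877/5⌋ = $13,175 → take SL $13,175. Book value $69,602.

$69,602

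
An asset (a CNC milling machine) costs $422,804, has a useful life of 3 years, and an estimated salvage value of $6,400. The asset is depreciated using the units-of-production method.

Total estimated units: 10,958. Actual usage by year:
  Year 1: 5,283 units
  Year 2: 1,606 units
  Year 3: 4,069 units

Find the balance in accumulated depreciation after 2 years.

$261,782

Depreciable base = $422,804 − $6,400 = $416,404.
Rate = $416,404 / 10,958 units = $38 per unit.
Year 1: 5,283 × $38 = $200,754. Book value $222,050.
Year 2: 1,606 × $38 = $61,028. Book value $161,022.
Accumulated through year 2 = $422,804 − $161,022 = $261,782.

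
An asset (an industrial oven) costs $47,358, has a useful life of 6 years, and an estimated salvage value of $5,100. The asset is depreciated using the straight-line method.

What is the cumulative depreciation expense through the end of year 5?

Depreciable base = $47,358 − $5,100 = $42,258.
Annual expense = $42,258 / 6 = $7,043.
End of year 1: book value $40,315.
End of year 2: book value $33,272.
End of year 3: book value $26,229.
End of year 4: book value $19,186.
End of year 5: book value $12,143.
Accumulated through year 5 = $47,358 − $12,143 = $35,215.

$35,215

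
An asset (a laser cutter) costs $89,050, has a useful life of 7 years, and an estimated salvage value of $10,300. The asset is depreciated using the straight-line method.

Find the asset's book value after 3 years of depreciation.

Depreciable base = $89,050 − $10,300 = $78,750.
Annual expense = $78,750 / 7 = $11,250.
End of year 1: book value $77,800.
End of year 2: book value $66,550.
End of year 3: book value $55,300.

$55,300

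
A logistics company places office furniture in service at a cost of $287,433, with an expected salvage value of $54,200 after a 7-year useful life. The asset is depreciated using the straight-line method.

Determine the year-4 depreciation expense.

Depreciable base = $287,433 − $54,200 = $233,233.
Annual expense = $233,233 / 7 = $33,319.

$33,319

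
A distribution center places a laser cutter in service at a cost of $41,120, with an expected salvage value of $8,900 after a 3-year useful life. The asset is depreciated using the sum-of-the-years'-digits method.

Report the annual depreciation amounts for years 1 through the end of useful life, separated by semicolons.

Depreciable base = $41,120 − $8,900 = $32,220.
Sum of the years' digits = 3+2+1 = 6.
Year 1: $32,220 × 3/6 = $16,110. Book value $25,010.
Year 2: $32,220 × 2/6 = $10,740. Book value $14,270.
Year 3: $32,220 × 1/6 = $5,370. Book value $8,900.

$16,110; $10,740; $5,370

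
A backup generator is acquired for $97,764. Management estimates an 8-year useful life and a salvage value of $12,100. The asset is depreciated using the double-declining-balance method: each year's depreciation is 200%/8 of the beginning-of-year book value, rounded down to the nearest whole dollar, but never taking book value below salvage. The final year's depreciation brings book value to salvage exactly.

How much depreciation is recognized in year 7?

$4,350

Depreciable base = $97,764 − $12,100 = $85,664.
Year 1: ⌊$97,764 × 200%/8⌋ = $24,441. Book value $73,323.
Year 2: ⌊$73,323 × 200%/8⌋ = $18,330. Book value $54,993.
Year 3: ⌊$54,993 × 200%/8⌋ = $13,748. Book value $41,245.
Year 4: ⌊$41,245 × 200%/8⌋ = $10,311. Book value $30,934.
Year 5: ⌊$30,934 × 200%/8⌋ = $7,733. Book value $23,201.
Year 6: ⌊$23,201 × 200%/8⌋ = $5,800. Book value $17,401.
Year 7: ⌊$17,401 × 200%/8⌋ = $4,350. Book value $13,051.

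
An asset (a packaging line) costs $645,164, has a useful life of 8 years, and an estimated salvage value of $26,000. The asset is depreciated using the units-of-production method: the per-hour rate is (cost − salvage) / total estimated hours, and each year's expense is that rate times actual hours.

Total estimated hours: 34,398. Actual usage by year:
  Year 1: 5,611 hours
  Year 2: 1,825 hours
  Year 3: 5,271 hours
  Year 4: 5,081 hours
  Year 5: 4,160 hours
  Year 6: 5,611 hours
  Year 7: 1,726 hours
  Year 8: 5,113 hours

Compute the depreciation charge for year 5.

$74,880

Depreciable base = $645,164 − $26,000 = $619,164.
Rate = $619,164 / 34,398 hours = $18 per hour.
Year 1: 5,611 × $18 = $100,998. Book value $544,166.
Year 2: 1,825 × $18 = $32,850. Book value $511,316.
Year 3: 5,271 × $18 = $94,878. Book value $416,438.
Year 4: 5,081 × $18 = $91,458. Book value $324,980.
Year 5: 4,160 × $18 = $74,880. Book value $250,100.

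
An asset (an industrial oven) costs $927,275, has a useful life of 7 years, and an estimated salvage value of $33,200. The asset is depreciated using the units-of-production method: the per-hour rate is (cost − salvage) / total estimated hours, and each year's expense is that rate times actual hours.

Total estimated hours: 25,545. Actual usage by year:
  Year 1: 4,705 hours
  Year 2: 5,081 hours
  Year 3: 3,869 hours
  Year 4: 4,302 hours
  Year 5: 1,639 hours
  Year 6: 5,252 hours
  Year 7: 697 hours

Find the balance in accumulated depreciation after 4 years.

Depreciable base = $927,275 − $33,200 = $894,075.
Rate = $894,075 / 25,545 hours = $35 per hour.
Year 1: 4,705 × $35 = $164,675. Book value $762,600.
Year 2: 5,081 × $35 = $177,835. Book value $584,765.
Year 3: 3,869 × $35 = $135,415. Book value $449,350.
Year 4: 4,302 × $35 = $150,570. Book value $298,780.
Accumulated through year 4 = $927,275 − $298,780 = $628,495.

$628,495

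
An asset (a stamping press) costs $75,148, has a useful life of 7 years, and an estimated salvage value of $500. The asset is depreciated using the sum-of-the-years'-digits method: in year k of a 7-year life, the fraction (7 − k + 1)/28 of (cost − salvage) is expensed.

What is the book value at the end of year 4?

Depreciable base = $75,148 − $500 = $74,648.
Sum of the years' digits = 7+6+5+4+3+2+1 = 28.
Year 1: $74,648 × 7/28 = $18,662. Book value $56,486.
Year 2: $74,648 × 6/28 = $15,996. Book value $40,490.
Year 3: $74,648 × 5/28 = $13,330. Book value $27,160.
Year 4: $74,648 × 4/28 = $10,664. Book value $16,496.

$16,496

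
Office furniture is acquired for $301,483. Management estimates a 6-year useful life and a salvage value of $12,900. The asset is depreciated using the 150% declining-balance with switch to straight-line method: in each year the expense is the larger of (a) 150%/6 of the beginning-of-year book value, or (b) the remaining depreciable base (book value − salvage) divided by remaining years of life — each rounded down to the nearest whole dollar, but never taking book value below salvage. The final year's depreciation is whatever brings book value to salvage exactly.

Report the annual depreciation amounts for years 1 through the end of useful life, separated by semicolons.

Depreciable base = $301,483 − $12,900 = $288,583.
Year 1: DB = ⌊$301,483 × 150%/6⌋ = $75,370; SL = ⌊$288,583/6⌋ = $48,097 → take DB $75,370. Book value $226,113.
Year 2: DB = ⌊$226,113 × 150%/6⌋ = $56,528; SL = ⌊$213,213/5⌋ = $42,642 → take DB $56,528. Book value $169,585.
Year 3: DB = ⌊$169,585 × 150%/6⌋ = $42,396; SL = ⌊$156,685/4⌋ = $39,171 → take DB $42,396. Book value $127,189.
Year 4: DB = ⌊$127,189 × 150%/6⌋ = $31,797; SL = ⌊$114,289/3⌋ = $38,096 → take SL $38,096. Book value $89,093.
Year 5: DB = ⌊$89,093 × 150%/6⌋ = $22,273; SL = ⌊$76,193/2⌋ = $38,096 → take SL $38,096. Book value $50,997.
Year 6 (final): $50,997 − $12,900 = $38,097. Book value $12,900.

$75,370; $56,528; $42,396; $38,096; $38,096; $38,097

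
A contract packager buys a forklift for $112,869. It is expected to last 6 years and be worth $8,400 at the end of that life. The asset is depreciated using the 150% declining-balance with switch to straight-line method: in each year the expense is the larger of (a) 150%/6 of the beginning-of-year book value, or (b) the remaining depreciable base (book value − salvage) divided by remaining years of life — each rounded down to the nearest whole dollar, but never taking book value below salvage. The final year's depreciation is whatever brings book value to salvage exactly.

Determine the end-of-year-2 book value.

Depreciable base = $112,869 − $8,400 = $104,469.
Year 1: DB = ⌊$112,869 × 150%/6⌋ = $28,217; SL = ⌊$104,469/6⌋ = $17,411 → take DB $28,217. Book value $84,652.
Year 2: DB = ⌊$84,652 × 150%/6⌋ = $21,163; SL = ⌊$76,252/5⌋ = $15,250 → take DB $21,163. Book value $63,489.

$63,489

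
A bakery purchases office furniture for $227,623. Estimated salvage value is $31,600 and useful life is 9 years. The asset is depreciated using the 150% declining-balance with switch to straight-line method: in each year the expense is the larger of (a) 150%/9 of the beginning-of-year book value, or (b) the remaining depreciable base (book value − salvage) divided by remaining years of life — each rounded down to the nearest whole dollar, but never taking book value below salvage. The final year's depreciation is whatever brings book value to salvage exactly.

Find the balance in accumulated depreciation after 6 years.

$151,391

Depreciable base = $227,623 − $31,600 = $196,023.
Year 1: DB = ⌊$227,623 × 150%/9⌋ = $37,937; SL = ⌊$196,023/9⌋ = $21,780 → take DB $37,937. Book value $189,686.
Year 2: DB = ⌊$189,686 × 150%/9⌋ = $31,614; SL = ⌊$158,086/8⌋ = $19,760 → take DB $31,614. Book value $158,072.
Year 3: DB = ⌊$158,072 × 150%/9⌋ = $26,345; SL = ⌊$126,472/7⌋ = $18,067 → take DB $26,345. Book value $131,727.
Year 4: DB = ⌊$131,727 × 150%/9⌋ = $21,954; SL = ⌊$100,127/6⌋ = $16,687 → take DB $21,954. Book value $109,773.
Year 5: DB = ⌊$109,773 × 150%/9⌋ = $18,295; SL = ⌊$78,173/5⌋ = $15,634 → take DB $18,295. Book value $91,478.
Year 6: DB = ⌊$91,478 × 150%/9⌋ = $15,246; SL = ⌊$59,878/4⌋ = $14,969 → take DB $15,246. Book value $76,232.
Accumulated through year 6 = $227,623 − $76,232 = $151,391.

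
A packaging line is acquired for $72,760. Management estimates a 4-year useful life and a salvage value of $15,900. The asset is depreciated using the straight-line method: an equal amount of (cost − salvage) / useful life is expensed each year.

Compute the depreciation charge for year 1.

Depreciable base = $72,760 − $15,900 = $56,860.
Annual expense = $56,860 / 4 = $14,215.

$14,215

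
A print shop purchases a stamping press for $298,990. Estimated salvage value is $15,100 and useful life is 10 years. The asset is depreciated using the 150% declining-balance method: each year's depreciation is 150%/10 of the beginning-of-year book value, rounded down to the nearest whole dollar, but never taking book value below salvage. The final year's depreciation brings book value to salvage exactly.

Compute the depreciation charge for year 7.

$16,914

Depreciable base = $298,990 − $15,100 = $283,890.
Year 1: ⌊$298,990 × 150%/10⌋ = $44,848. Book value $254,142.
Year 2: ⌊$254,142 × 150%/10⌋ = $38,121. Book value $216,021.
Year 3: ⌊$216,021 × 150%/10⌋ = $32,403. Book value $183,618.
Year 4: ⌊$183,618 × 150%/10⌋ = $27,542. Book value $156,076.
Year 5: ⌊$156,076 × 150%/10⌋ = $23,411. Book value $132,665.
Year 6: ⌊$132,665 × 150%/10⌋ = $19,899. Book value $112,766.
Year 7: ⌊$112,766 × 150%/10⌋ = $16,914. Book value $95,852.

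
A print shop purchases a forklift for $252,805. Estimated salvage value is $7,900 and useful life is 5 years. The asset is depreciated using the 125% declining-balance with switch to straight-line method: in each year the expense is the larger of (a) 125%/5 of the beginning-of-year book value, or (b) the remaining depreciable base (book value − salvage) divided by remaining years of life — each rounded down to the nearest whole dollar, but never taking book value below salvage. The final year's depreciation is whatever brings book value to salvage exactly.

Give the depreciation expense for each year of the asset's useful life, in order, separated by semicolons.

$63,201; $47,401; $44,767; $44,768; $44,768

Depreciable base = $252,805 − $7,900 = $244,905.
Year 1: DB = ⌊$252,805 × 125%/5⌋ = $63,201; SL = ⌊$244,905/5⌋ = $48,981 → take DB $63,201. Book value $189,604.
Year 2: DB = ⌊$189,604 × 125%/5⌋ = $47,401; SL = ⌊$181,704/4⌋ = $45,426 → take DB $47,401. Book value $142,203.
Year 3: DB = ⌊$142,203 × 125%/5⌋ = $35,550; SL = ⌊$134,303/3⌋ = $44,767 → take SL $44,767. Book value $97,436.
Year 4: DB = ⌊$97,436 × 125%/5⌋ = $24,359; SL = ⌊$89,536/2⌋ = $44,768 → take SL $44,768. Book value $52,668.
Year 5 (final): $52,668 − $7,900 = $44,768. Book value $7,900.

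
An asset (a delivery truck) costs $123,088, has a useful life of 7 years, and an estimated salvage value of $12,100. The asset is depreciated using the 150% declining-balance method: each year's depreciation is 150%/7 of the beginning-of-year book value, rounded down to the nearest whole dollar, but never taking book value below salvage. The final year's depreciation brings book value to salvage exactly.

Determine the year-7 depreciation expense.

$16,862

Depreciable base = $123,088 − $12,100 = $110,988.
Year 1: ⌊$123,088 × 150%/7⌋ = $26,376. Book value $96,712.
Year 2: ⌊$96,712 × 150%/7⌋ = $20,724. Book value $75,988.
Year 3: ⌊$75,988 × 150%/7⌋ = $16,283. Book value $59,705.
Year 4: ⌊$59,705 × 150%/7⌋ = $12,793. Book value $46,912.
Year 5: ⌊$46,912 × 150%/7⌋ = $10,052. Book value $36,860.
Year 6: ⌊$36,860 × 150%/7⌋ = $7,898. Book value $28,962.
Year 7 (final): $28,962 − $12,100 = $16,862. Book value $12,100.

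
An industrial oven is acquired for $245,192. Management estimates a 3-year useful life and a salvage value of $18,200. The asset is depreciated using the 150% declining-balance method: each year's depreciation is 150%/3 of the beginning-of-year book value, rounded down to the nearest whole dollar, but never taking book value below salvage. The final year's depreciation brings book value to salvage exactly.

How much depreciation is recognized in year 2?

$61,298

Depreciable base = $245,192 − $18,200 = $226,992.
Year 1: ⌊$245,192 × 150%/3⌋ = $122,596. Book value $122,596.
Year 2: ⌊$122,596 × 150%/3⌋ = $61,298. Book value $61,298.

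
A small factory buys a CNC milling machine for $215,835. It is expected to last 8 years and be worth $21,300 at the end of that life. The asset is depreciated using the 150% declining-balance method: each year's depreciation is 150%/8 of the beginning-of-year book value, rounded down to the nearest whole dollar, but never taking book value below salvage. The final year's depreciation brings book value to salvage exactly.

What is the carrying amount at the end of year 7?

Depreciable base = $215,835 − $21,300 = $194,535.
Year 1: ⌊$215,835 × 150%/8⌋ = $40,469. Book value $175,366.
Year 2: ⌊$175,366 × 150%/8⌋ = $32,881. Book value $142,485.
Year 3: ⌊$142,485 × 150%/8⌋ = $26,715. Book value $115,770.
Year 4: ⌊$115,770 × 150%/8⌋ = $21,706. Book value $94,064.
Year 5: ⌊$94,064 × 150%/8⌋ = $17,637. Book value $76,427.
Year 6: ⌊$76,427 × 150%/8⌋ = $14,330. Book value $62,097.
Year 7: ⌊$62,097 × 150%/8⌋ = $11,643. Book value $50,454.

$50,454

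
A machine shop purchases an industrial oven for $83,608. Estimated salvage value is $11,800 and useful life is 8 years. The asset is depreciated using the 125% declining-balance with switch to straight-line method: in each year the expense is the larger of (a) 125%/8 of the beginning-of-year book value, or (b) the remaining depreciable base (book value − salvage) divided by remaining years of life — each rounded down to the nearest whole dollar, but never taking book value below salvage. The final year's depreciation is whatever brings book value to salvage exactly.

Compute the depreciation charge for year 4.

$7,847

Depreciable base = $83,608 − $11,800 = $71,808.
Year 1: DB = ⌊$83,608 × 125%/8⌋ = $13,063; SL = ⌊$71,808/8⌋ = $8,976 → take DB $13,063. Book value $70,545.
Year 2: DB = ⌊$70,545 × 125%/8⌋ = $11,022; SL = ⌊$58,745/7⌋ = $8,392 → take DB $11,022. Book value $59,523.
Year 3: DB = ⌊$59,523 × 125%/8⌋ = $9,300; SL = ⌊$47,723/6⌋ = $7,953 → take DB $9,300. Book value $50,223.
Year 4: DB = ⌊$50,223 × 125%/8⌋ = $7,847; SL = ⌊$38,423/5⌋ = $7,684 → take DB $7,847. Book value $42,376.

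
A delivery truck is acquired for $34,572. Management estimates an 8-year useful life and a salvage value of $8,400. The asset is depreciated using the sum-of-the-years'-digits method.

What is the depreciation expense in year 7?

$1,454

Depreciable base = $34,572 − $8,400 = $26,172.
Sum of the years' digits = 8+7+6+5+4+3+2+1 = 36.
Year 1: $26,172 × 8/36 = $5,816. Book value $28,756.
Year 2: $26,172 × 7/36 = $5,089. Book value $23,667.
Year 3: $26,172 × 6/36 = $4,362. Book value $19,305.
Year 4: $26,172 × 5/36 = $3,635. Book value $15,670.
Year 5: $26,172 × 4/36 = $2,908. Book value $12,762.
Year 6: $26,172 × 3/36 = $2,181. Book value $10,581.
Year 7: $26,172 × 2/36 = $1,454. Book value $9,127.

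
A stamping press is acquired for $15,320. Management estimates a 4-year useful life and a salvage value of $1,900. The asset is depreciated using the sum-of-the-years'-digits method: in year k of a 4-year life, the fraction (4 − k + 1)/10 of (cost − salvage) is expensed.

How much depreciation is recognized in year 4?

$1,342

Depreciable base = $15,320 − $1,900 = $13,420.
Sum of the years' digits = 4+3+2+1 = 10.
Year 1: $13,420 × 4/10 = $5,368. Book value $9,952.
Year 2: $13,420 × 3/10 = $4,026. Book value $5,926.
Year 3: $13,420 × 2/10 = $2,684. Book value $3,242.
Year 4: $13,420 × 1/10 = $1,342. Book value $1,900.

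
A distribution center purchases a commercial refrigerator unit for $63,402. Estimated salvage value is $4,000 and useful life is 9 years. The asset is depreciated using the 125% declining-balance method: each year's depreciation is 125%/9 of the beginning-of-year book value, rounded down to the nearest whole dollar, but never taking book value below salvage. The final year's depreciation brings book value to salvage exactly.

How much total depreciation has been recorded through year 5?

$33,381

Depreciable base = $63,402 − $4,000 = $59,402.
Year 1: ⌊$63,402 × 125%/9⌋ = $8,805. Book value $54,597.
Year 2: ⌊$54,597 × 125%/9⌋ = $7,582. Book value $47,015.
Year 3: ⌊$47,015 × 125%/9⌋ = $6,529. Book value $40,486.
Year 4: ⌊$40,486 × 125%/9⌋ = $5,623. Book value $34,863.
Year 5: ⌊$34,863 × 125%/9⌋ = $4,842. Book value $30,021.
Accumulated through year 5 = $63,402 − $30,021 = $33,381.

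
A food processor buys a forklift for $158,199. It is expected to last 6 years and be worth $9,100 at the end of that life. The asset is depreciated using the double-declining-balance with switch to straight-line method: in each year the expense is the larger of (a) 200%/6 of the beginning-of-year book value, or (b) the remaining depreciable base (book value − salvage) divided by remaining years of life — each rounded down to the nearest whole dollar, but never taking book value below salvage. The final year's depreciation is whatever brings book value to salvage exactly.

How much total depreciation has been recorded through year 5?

Depreciable base = $158,199 − $9,100 = $149,099.
Year 1: DB = ⌊$158,199 × 200%/6⌋ = $52,733; SL = ⌊$149,099/6⌋ = $24,849 → take DB $52,733. Book value $105,466.
Year 2: DB = ⌊$105,466 × 200%/6⌋ = $35,155; SL = ⌊$96,366/5⌋ = $19,273 → take DB $35,155. Book value $70,311.
Year 3: DB = ⌊$70,311 × 200%/6⌋ = $23,437; SL = ⌊$61,211/4⌋ = $15,302 → take DB $23,437. Book value $46,874.
Year 4: DB = ⌊$46,874 × 200%/6⌋ = $15,624; SL = ⌊$37,774/3⌋ = $12,591 → take DB $15,624. Book value $31,250.
Year 5: DB = ⌊$31,250 × 200%/6⌋ = $10,416; SL = ⌊$22,150/2⌋ = $11,075 → take SL $11,075. Book value $20,175.
Accumulated through year 5 = $158,199 − $20,175 = $138,024.

$138,024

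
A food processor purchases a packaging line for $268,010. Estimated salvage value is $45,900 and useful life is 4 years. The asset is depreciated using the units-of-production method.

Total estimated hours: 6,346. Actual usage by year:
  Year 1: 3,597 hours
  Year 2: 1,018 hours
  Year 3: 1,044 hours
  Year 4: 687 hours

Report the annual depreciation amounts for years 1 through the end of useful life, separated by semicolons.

$125,895; $35,630; $36,540; $24,045

Depreciable base = $268,010 − $45,900 = $222,110.
Rate = $222,110 / 6,346 hours = $35 per hour.
Year 1: 3,597 × $35 = $125,895. Book value $142,115.
Year 2: 1,018 × $35 = $35,630. Book value $106,485.
Year 3: 1,044 × $35 = $36,540. Book value $69,945.
Year 4: 687 × $35 = $24,045. Book value $45,900.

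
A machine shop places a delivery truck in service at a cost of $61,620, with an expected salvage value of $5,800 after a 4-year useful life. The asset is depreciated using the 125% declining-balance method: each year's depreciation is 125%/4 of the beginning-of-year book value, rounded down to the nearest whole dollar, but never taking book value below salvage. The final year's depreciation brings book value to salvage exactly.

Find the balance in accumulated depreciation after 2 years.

Depreciable base = $61,620 − $5,800 = $55,820.
Year 1: ⌊$61,620 × 125%/4⌋ = $19,256. Book value $42,364.
Year 2: ⌊$42,364 × 125%/4⌋ = $13,238. Book value $29,126.
Accumulated through year 2 = $61,620 − $29,126 = $32,494.

$32,494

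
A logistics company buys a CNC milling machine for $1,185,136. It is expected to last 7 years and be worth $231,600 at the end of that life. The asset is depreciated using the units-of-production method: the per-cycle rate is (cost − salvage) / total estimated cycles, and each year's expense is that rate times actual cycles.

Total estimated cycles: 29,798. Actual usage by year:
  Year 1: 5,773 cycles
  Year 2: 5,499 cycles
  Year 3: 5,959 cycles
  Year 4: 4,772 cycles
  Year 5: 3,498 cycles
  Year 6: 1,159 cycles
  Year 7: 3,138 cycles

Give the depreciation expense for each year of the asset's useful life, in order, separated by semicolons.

Depreciable base = $1,185,136 − $231,600 = $953,536.
Rate = $953,536 / 29,798 cycles = $32 per cycle.
Year 1: 5,773 × $32 = $184,736. Book value $1,000,400.
Year 2: 5,499 × $32 = $175,968. Book value $824,432.
Year 3: 5,959 × $32 = $190,688. Book value $633,744.
Year 4: 4,772 × $32 = $152,704. Book value $481,040.
Year 5: 3,498 × $32 = $111,936. Book value $369,104.
Year 6: 1,159 × $32 = $37,088. Book value $332,016.
Year 7: 3,138 × $32 = $100,416. Book value $231,600.

$184,736; $175,968; $190,688; $152,704; $111,936; $37,088; $100,416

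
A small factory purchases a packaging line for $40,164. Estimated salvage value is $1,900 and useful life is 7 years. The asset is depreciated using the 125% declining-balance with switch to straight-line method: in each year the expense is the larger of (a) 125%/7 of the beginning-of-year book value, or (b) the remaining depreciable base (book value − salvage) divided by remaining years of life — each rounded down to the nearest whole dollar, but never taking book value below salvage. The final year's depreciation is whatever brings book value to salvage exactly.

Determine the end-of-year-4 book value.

$17,021

Depreciable base = $40,164 − $1,900 = $38,264.
Year 1: DB = ⌊$40,164 × 125%/7⌋ = $7,172; SL = ⌊$38,264/7⌋ = $5,466 → take DB $7,172. Book value $32,992.
Year 2: DB = ⌊$32,992 × 125%/7⌋ = $5,891; SL = ⌊$31,092/6⌋ = $5,182 → take DB $5,891. Book value $27,101.
Year 3: DB = ⌊$27,101 × 125%/7⌋ = $4,839; SL = ⌊$25,201/5⌋ = $5,040 → take SL $5,040. Book value $22,061.
Year 4: DB = ⌊$22,061 × 125%/7⌋ = $3,939; SL = ⌊$20,161/4⌋ = $5,040 → take SL $5,040. Book value $17,021.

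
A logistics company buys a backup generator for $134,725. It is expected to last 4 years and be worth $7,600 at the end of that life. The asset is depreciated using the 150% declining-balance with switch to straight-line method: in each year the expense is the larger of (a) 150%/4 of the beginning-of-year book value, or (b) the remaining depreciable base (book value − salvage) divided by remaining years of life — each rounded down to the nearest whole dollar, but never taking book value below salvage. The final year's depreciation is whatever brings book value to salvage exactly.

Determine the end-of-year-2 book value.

Depreciable base = $134,725 − $7,600 = $127,125.
Year 1: DB = ⌊$134,725 × 150%/4⌋ = $50,521; SL = ⌊$127,125/4⌋ = $31,781 → take DB $50,521. Book value $84,204.
Year 2: DB = ⌊$84,204 × 150%/4⌋ = $31,576; SL = ⌊$76,604/3⌋ = $25,534 → take DB $31,576. Book value $52,628.

$52,628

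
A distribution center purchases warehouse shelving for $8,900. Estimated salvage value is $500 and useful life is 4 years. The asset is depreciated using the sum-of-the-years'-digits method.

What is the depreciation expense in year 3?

Depreciable base = $8,900 − $500 = $8,400.
Sum of the years' digits = 4+3+2+1 = 10.
Year 1: $8,400 × 4/10 = $3,360. Book value $5,540.
Year 2: $8,400 × 3/10 = $2,520. Book value $3,020.
Year 3: $8,400 × 2/10 = $1,680. Book value $1,340.

$1,680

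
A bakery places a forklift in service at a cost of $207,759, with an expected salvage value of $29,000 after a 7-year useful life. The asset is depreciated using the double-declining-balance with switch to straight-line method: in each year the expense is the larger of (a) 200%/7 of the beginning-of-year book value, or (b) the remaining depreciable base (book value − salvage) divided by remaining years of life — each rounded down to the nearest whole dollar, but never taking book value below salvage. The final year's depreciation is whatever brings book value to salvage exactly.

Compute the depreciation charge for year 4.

$21,632

Depreciable base = $207,759 − $29,000 = $178,759.
Year 1: DB = ⌊$207,759 × 200%/7⌋ = $59,359; SL = ⌊$178,759/7⌋ = $25,537 → take DB $59,359. Book value $148,400.
Year 2: DB = ⌊$148,400 × 200%/7⌋ = $42,400; SL = ⌊$119,400/6⌋ = $19,900 → take DB $42,400. Book value $106,000.
Year 3: DB = ⌊$106,000 × 200%/7⌋ = $30,285; SL = ⌊$77,000/5⌋ = $15,400 → take DB $30,285. Book value $75,715.
Year 4: DB = ⌊$75,715 × 200%/7⌋ = $21,632; SL = ⌊$46,715/4⌋ = $11,678 → take DB $21,632. Book value $54,083.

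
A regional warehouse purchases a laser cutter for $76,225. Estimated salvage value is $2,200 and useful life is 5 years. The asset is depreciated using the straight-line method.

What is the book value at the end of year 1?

$61,420

Depreciable base = $76,225 − $2,200 = $74,025.
Annual expense = $74,025 / 5 = $14,805.
End of year 1: book value $61,420.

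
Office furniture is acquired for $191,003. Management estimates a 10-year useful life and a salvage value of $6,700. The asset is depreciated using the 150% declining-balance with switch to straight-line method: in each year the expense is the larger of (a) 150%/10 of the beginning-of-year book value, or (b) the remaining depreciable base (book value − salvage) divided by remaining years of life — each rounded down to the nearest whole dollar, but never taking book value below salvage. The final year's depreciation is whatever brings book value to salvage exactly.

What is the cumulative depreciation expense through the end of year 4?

$91,297

Depreciable base = $191,003 − $6,700 = $184,303.
Year 1: DB = ⌊$191,003 × 150%/10⌋ = $28,650; SL = ⌊$184,303/10⌋ = $18,430 → take DB $28,650. Book value $162,353.
Year 2: DB = ⌊$162,353 × 150%/10⌋ = $24,352; SL = ⌊$155,653/9⌋ = $17,294 → take DB $24,352. Book value $138,001.
Year 3: DB = ⌊$138,001 × 150%/10⌋ = $20,700; SL = ⌊$131,301/8⌋ = $16,412 → take DB $20,700. Book value $117,301.
Year 4: DB = ⌊$117,301 × 150%/10⌋ = $17,595; SL = ⌊$110,601/7⌋ = $15,800 → take DB $17,595. Book value $99,706.
Accumulated through year 4 = $191,003 − $99,706 = $91,297.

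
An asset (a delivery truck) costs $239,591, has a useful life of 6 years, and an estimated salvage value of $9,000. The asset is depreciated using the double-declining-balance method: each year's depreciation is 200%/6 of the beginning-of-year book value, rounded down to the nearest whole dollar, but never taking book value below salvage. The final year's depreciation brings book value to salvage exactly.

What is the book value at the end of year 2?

Depreciable base = $239,591 − $9,000 = $230,591.
Year 1: ⌊$239,591 × 200%/6⌋ = $79,863. Book value $159,728.
Year 2: ⌊$159,728 × 200%/6⌋ = $53,242. Book value $106,486.

$106,486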